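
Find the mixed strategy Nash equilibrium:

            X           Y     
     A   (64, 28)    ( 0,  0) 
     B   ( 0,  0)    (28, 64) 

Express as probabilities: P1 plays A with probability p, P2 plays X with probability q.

p = 0.6957, q = 0.3043

Work:
Find probabilities that make opponent indifferent:
P2 chooses q to make P1 indifferent between A and B
P1 chooses p to make P2 indifferent between X and Y
Mixed NE: P1 plays (A: 0.6957, B: 0.3043), P2 plays (X: 0.3043, Y: 0.6957)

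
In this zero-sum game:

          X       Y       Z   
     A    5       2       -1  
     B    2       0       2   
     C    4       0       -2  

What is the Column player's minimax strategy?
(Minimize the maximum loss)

Column should play Y or Z (all achieve the minimum), value = 2

Work:
Column player minimizes Row's maximum payoff:
Column X: max payoff to Row = 5
Column Y: max payoff to Row = 2
Column Z: max payoff to Row = 2
Minimum is 2, achieved by columns Y, Z (tied).
Each of Y or Z is a minimax strategy.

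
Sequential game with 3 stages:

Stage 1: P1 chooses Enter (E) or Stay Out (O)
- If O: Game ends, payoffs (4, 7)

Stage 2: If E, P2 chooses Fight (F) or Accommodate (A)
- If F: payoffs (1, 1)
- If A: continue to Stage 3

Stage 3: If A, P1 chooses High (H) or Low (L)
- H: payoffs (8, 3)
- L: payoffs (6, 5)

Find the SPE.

SPE: (E, A, H); Outcome (8, 3)

Work:
Stage 3: P1 chooses H (8 vs 6)
Stage 2: P2: F->1, A->3 (anticipating H). Choose A
Stage 1: P1: O->4, E->8 (anticipating A, H). Choose E
SPE path: E -> A -> H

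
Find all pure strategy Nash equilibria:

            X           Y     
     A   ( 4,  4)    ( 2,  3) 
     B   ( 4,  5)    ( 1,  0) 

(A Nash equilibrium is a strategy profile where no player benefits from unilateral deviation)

Nash equilibrium: (A, X), (B, X)

Work:
Best responses:
  P1 vs X: payoffs [4, 4] → best response A/B (payoff 4)
  P1 vs Y: payoffs [2, 1] → best response A (payoff 2)
  P2 vs A: payoffs [4, 3] → best response X (payoff 4)
  P2 vs B: payoffs [5, 0] → best response X (payoff 5)
Mutual best responses: (A,X), (B,X) → Nash equilibria.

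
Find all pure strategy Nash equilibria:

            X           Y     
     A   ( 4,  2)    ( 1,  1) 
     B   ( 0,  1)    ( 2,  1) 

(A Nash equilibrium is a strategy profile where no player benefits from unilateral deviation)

Nash equilibrium: (A, X), (B, Y)

Work:
Best responses:
  P1 vs X: payoffs [4, 0] → best response A (payoff 4)
  P1 vs Y: payoffs [1, 2] → best response B (payoff 2)
  P2 vs A: payoffs [2, 1] → best response X (payoff 2)
  P2 vs B: payoffs [1, 1] → best response X/Y (payoff 1)
Mutual best responses: (A,X), (B,Y) → Nash equilibria.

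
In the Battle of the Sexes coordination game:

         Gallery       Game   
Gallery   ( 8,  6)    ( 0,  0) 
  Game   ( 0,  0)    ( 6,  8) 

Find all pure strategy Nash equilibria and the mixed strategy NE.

Pure NE: (Gallery, Gallery) and (Game, Game); Mixed NE: p = 0.5714, q = 0.4286

Work:
Check pure NE:
(Gallery, Gallery): (8, 6) - no unilateral deviation beneficial
(Game, Game): (6, 8) - no unilateral deviation beneficial
Mixed NE: P1 plays Gallery with p = 0.5714, P2 plays Gallery with q = 0.4286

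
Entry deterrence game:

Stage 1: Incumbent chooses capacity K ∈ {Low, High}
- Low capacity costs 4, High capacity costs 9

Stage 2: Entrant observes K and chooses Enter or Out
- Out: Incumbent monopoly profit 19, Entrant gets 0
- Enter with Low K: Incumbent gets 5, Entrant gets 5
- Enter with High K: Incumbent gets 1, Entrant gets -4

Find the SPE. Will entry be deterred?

SPE: (High, Enter|Low, Out|High); Entry deterred. Incumbent net profit = 10

Work:
After Low K: Entrant enters (5 > 0)
After High K: Entrant stays out (-4 < 0)
Incumbent: Low → 5−4=1, High → 19−9=10
Incumbent chooses High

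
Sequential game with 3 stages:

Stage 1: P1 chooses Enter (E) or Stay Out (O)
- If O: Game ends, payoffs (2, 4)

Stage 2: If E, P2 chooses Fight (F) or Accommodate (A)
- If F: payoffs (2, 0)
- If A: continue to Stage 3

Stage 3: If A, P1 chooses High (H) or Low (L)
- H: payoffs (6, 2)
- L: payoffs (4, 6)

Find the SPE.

SPE: (E, A, H); Outcome (6, 2)

Work:
Stage 3: P1 chooses H (6 vs 4)
Stage 2: P2: F->0, A->2 (anticipating H). Choose A
Stage 1: P1: O->2, E->6 (anticipating A, H). Choose E
SPE path: E -> A -> H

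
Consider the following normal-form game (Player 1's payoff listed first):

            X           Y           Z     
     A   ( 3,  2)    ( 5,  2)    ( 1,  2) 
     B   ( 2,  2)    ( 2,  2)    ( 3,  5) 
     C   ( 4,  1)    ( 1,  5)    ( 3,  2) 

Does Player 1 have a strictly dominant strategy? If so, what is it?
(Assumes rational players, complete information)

No strictly dominant strategy exists for Player 1

Work:
A strategy strictly dominates another if it gives a strictly higher payoff against every opponent action. Compare each pair of P1's strategies column-by-column:
  A vs B: [3 vs 2, 5 vs 2, 1 vs 3] → A does not strictly dominate B (column Z: 1 ≤ 3)
  A vs C: [3 vs 4, 5 vs 1, 1 vs 3] → A does not strictly dominate C (column X: 3 ≤ 4)
  B vs A: [2 vs 3, 2 vs 5, 3 vs 1] → B does not strictly dominate A (column X: 2 ≤ 3)
  B vs C: [2 vs 4, 2 vs 1, 3 vs 3] → B does not strictly dominate C (column X: 2 ≤ 4)
  C vs A: [4 vs 3, 1 vs 5, 3 vs 1] → C does not strictly dominate A (column Y: 1 ≤ 5)
  C vs B: [4 vs 2, 1 vs 2, 3 vs 3] → C does not strictly dominate B (column Y: 1 ≤ 2)
No single strategy strictly dominates all others → no strictly dominant strategy.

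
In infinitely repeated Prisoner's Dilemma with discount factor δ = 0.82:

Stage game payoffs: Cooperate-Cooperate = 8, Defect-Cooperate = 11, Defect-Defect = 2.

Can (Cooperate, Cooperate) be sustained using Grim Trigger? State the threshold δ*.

δ* = 0.3333; since δ = 0.82 ≥ 0.3333, cooperation can be sustained

Work:
For Grim Trigger:
Cooperate forever: 8/(1-δ)
Defect then punished: 11 + 2·δ/(1-δ)
Need: 8/(1-δ) ≥ 11 + 2·δ/(1-δ)
Solving: δ ≥ (T-R)/(T-P) = (11-8)/(11-2) = 0.3333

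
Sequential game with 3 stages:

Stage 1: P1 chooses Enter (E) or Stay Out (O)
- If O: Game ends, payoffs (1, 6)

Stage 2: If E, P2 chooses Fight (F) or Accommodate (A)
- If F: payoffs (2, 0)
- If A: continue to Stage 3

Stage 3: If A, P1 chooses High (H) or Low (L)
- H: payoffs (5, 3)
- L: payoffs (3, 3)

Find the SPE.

SPE: (E, A, H); Outcome (5, 3)

Work:
Stage 3: P1 chooses H (5 vs 3)
Stage 2: P2: F->0, A->3 (anticipating H). Choose A
Stage 1: P1: O->1, E->5 (anticipating A, H). Choose E
SPE path: E -> A -> H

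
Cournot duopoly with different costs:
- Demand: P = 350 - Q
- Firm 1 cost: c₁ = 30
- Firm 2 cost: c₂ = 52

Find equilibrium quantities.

q₁* = 114.0, q₂* = 92.0

Work:
Reaction: q₁ = (350 - 30 - q₂)/2
Reaction: q₂ = (350 - 52 - q₁)/2
Solve simultaneously:
q₁* = (350 - 2×30 + 52)/3 = 114.0
q₂* = (350 - 2×52 + 30)/3 = 92.0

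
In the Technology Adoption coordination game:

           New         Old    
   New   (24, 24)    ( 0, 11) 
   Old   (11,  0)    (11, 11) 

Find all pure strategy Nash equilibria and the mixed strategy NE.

Pure NE: (New, New) and (Old, Old); Mixed NE: p = 0.4583, q = 0.4583

Work:
Check pure NE:
(New, New): (24, 24) - no unilateral deviation beneficial
(Old, Old): (11, 11) - no unilateral deviation beneficial
Mixed NE: P1 plays New with p = 0.4583, P2 plays New with q = 0.4583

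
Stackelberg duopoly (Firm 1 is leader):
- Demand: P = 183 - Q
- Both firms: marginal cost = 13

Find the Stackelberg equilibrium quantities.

q₁* (leader) = 85.0, q₂* (follower) = 42.5

Work:
Follower's reaction: q₂ = (a - c - q₁)/2
Leader substitutes: π₁ = q₁·(a - q₁ - (a-c-q₁)/2 - c)
FOC: q₁* = (183 - 13)/2 = 85.00
Then: q₂* = (183 - 13 - 85.0)/2 = 42.50
Leader has first-mover advantage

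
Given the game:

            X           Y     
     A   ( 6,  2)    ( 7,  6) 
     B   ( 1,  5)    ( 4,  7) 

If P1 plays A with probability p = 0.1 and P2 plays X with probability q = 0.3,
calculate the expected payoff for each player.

E[P1] = 3.46, E[P2] = 6.24

Work:
E[P1] = p·q·π₁(A,X) + p·(1-q)·π₁(A,Y) + (1-p)·q·π₁(B,X) + (1-p)·(1-q)·π₁(B,Y)
= 0.1·0.3·6 + 0.1·0.7·7 + 0.9·0.3·1 + 0.9·0.7·4
= 3.46

E[P2] = 6.24 (similar calculation)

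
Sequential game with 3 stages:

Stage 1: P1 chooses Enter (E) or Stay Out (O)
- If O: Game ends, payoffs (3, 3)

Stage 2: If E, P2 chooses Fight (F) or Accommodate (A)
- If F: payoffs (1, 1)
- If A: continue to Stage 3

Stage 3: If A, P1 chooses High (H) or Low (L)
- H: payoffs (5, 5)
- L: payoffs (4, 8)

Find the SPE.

SPE: (E, A, H); Outcome (5, 5)

Work:
Stage 3: P1 chooses H (5 vs 4)
Stage 2: P2: F->1, A->5 (anticipating H). Choose A
Stage 1: P1: O->3, E->5 (anticipating A, H). Choose E
SPE path: E -> A -> H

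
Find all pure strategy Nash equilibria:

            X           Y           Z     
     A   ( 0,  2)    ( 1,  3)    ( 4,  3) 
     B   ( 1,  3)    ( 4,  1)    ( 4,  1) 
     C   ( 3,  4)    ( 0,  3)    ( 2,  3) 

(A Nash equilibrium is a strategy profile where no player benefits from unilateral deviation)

Nash equilibrium: (A, Z), (C, X)

Work:
Best responses:
  P1 vs X: payoffs [0, 1, 3] → best response C (payoff 3)
  P1 vs Y: payoffs [1, 4, 0] → best response B (payoff 4)
  P1 vs Z: payoffs [4, 4, 2] → best response A/B (payoff 4)
  P2 vs A: payoffs [2, 3, 3] → best response Y/Z (payoff 3)
  P2 vs B: payoffs [3, 1, 1] → best response X (payoff 3)
  P2 vs C: payoffs [4, 3, 3] → best response X (payoff 4)
Mutual best responses: (A,Z), (C,X) → Nash equilibria.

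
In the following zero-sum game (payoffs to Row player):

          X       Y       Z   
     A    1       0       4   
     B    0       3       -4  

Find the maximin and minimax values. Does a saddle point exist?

Maximin = 0, Minimax = 1, Saddle: False

Work:
Row minimums: [0, -4] → maximin = 0
Column maximums: [1, 3, 4] → minimax = 1
No saddle point (maximin ≠ minimax). Mixed strategy needed.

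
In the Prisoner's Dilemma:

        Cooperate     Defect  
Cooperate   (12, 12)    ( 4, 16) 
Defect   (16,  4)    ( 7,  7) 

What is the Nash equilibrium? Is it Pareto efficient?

(Defect, Defect) is NE; not Pareto efficient

Work:
Defect dominates Cooperate for both players:
If P2 cooperates: Defect (16) > Cooperate (12)
If P2 defects: Defect (7) > Cooperate (4)
NE: (Defect, Defect) with payoff (7, 7)
But (Cooperate, Cooperate) = (12, 12) Pareto dominates (7, 7)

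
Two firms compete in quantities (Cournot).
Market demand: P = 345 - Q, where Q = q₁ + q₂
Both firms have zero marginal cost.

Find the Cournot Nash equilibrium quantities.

q₁* = q₂* = 115.0; P* = 115.0

Work:
Profit: π_i = P·q_i = (a - q_i - q_j)·q_i
FOC: ∂π_i/∂q_i = a - 2q_i - q_j = 0
Reaction function: q_i = (345 - q_j)/2
Symmetry: q* = 345/3 = 115.0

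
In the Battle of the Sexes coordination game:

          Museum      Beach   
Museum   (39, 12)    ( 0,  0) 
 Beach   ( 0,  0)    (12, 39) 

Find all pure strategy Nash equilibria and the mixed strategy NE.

Pure NE: (Museum, Museum) and (Beach, Beach); Mixed NE: p = 0.7647, q = 0.2353

Work:
Check pure NE:
(Museum, Museum): (39, 12) - no unilateral deviation beneficial
(Beach, Beach): (12, 39) - no unilateral deviation beneficial
Mixed NE: P1 plays Museum with p = 0.7647, P2 plays Museum with q = 0.2353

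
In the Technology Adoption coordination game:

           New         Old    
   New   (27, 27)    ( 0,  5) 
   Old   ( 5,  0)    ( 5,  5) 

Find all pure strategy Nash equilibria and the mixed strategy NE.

Pure NE: (New, New) and (Old, Old); Mixed NE: p = 0.1852, q = 0.1852

Work:
Check pure NE:
(New, New): (27, 27) - no unilateral deviation beneficial
(Old, Old): (5, 5) - no unilateral deviation beneficial
Mixed NE: P1 plays New with p = 0.1852, P2 plays New with q = 0.1852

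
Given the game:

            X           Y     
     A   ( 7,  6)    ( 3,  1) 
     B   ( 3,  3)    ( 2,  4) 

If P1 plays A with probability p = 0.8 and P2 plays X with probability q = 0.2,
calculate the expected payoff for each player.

E[P1] = 3.48, E[P2] = 2.36

Work:
E[P1] = p·q·π₁(A,X) + p·(1-q)·π₁(A,Y) + (1-p)·q·π₁(B,X) + (1-p)·(1-q)·π₁(B,Y)
= 0.8·0.2·7 + 0.8·0.8·3 + 0.2·0.2·3 + 0.2·0.8·2
= 3.48

E[P2] = 2.36 (similar calculation)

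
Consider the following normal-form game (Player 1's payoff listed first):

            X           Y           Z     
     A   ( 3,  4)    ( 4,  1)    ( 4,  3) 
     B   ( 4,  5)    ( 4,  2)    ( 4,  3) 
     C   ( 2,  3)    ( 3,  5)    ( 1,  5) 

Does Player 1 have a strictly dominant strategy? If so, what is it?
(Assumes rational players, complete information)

No strictly dominant strategy exists for Player 1

Work:
A strategy strictly dominates another if it gives a strictly higher payoff against every opponent action. Compare each pair of P1's strategies column-by-column:
  A vs B: [3 vs 4, 4 vs 4, 4 vs 4] → A does not strictly dominate B (column X: 3 ≤ 4)
  A vs C: [3 vs 2, 4 vs 3, 4 vs 1] → A strictly dominates C
  B vs A: [4 vs 3, 4 vs 4, 4 vs 4] → B does not strictly dominate A (column Y: 4 ≤ 4)
  B vs C: [4 vs 2, 4 vs 3, 4 vs 1] → B strictly dominates C
  C vs A: [2 vs 3, 3 vs 4, 1 vs 4] → C does not strictly dominate A (column X: 2 ≤ 3)
  C vs B: [2 vs 4, 3 vs 4, 1 vs 4] → C does not strictly dominate B (column X: 2 ≤ 4)
No single strategy strictly dominates all others → no strictly dominant strategy.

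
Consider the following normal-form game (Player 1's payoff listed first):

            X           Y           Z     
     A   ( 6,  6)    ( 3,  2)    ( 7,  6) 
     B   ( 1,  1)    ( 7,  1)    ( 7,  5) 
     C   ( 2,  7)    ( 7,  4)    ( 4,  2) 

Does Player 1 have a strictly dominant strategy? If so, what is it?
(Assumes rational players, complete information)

No strictly dominant strategy exists for Player 1

Work:
A strategy strictly dominates another if it gives a strictly higher payoff against every opponent action. Compare each pair of P1's strategies column-by-column:
  A vs B: [6 vs 1, 3 vs 7, 7 vs 7] → A does not strictly dominate B (column Y: 3 ≤ 7)
  A vs C: [6 vs 2, 3 vs 7, 7 vs 4] → A does not strictly dominate C (column Y: 3 ≤ 7)
  B vs A: [1 vs 6, 7 vs 3, 7 vs 7] → B does not strictly dominate A (column X: 1 ≤ 6)
  B vs C: [1 vs 2, 7 vs 7, 7 vs 4] → B does not strictly dominate C (column X: 1 ≤ 2)
  C vs A: [2 vs 6, 7 vs 3, 4 vs 7] → C does not strictly dominate A (column X: 2 ≤ 6)
  C vs B: [2 vs 1, 7 vs 7, 4 vs 7] → C does not strictly dominate B (column Y: 7 ≤ 7)
No single strategy strictly dominates all others → no strictly dominant strategy.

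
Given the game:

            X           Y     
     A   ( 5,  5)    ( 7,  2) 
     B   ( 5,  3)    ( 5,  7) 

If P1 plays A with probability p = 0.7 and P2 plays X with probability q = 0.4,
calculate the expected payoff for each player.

E[P1] = 5.84, E[P2] = 3.86

Work:
E[P1] = p·q·π₁(A,X) + p·(1-q)·π₁(A,Y) + (1-p)·q·π₁(B,X) + (1-p)·(1-q)·π₁(B,Y)
= 0.7·0.4·5 + 0.7·0.6·7 + 0.3·0.4·5 + 0.3·0.6·5
= 5.84

E[P2] = 3.86 (similar calculation)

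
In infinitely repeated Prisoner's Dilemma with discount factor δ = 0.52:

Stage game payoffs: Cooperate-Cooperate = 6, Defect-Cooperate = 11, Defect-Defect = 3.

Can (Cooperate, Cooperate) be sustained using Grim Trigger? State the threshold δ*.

δ* = 0.625; since δ = 0.52 < 0.625, cooperation cannot be sustained

Work:
For Grim Trigger:
Cooperate forever: 6/(1-δ)
Defect then punished: 11 + 3·δ/(1-δ)
Need: 6/(1-δ) ≥ 11 + 3·δ/(1-δ)
Solving: δ ≥ (T-R)/(T-P) = (11-6)/(11-3) = 0.625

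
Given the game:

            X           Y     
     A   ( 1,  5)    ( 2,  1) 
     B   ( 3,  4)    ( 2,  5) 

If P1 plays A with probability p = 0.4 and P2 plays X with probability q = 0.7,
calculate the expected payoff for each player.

E[P1] = 2.14, E[P2] = 4.1

Work:
E[P1] = p·q·π₁(A,X) + p·(1-q)·π₁(A,Y) + (1-p)·q·π₁(B,X) + (1-p)·(1-q)·π₁(B,Y)
= 0.4·0.7·1 + 0.4·0.3·2 + 0.6·0.7·3 + 0.6·0.3·2
= 2.14

E[P2] = 4.1 (similar calculation)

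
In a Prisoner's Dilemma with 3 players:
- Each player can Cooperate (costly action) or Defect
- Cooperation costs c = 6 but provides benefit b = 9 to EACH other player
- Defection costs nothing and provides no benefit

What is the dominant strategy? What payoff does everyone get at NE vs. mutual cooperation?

Dominant: Defect; NE payoff = 0; Coop payoff = 12

Work:
Defect dominates (saves cost c = 6, benefit to others is external)
NE: All defect → everyone gets 0
If all cooperate: each receives (2)×9 - 6 = 12
Social dilemma: 12 > 0 but NE gives 0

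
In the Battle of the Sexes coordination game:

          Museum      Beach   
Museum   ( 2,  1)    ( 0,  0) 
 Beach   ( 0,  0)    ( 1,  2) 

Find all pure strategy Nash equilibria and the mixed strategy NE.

Pure NE: (Museum, Museum) and (Beach, Beach); Mixed NE: p = 0.6667, q = 0.3333

Work:
Check pure NE:
(Museum, Museum): (2, 1) - no unilateral deviation beneficial
(Beach, Beach): (1, 2) - no unilateral deviation beneficial
Mixed NE: P1 plays Museum with p = 0.6667, P2 plays Museum with q = 0.3333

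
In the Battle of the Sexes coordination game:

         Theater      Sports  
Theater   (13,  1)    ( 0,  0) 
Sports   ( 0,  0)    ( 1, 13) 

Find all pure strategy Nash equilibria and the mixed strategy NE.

Pure NE: (Theater, Theater) and (Sports, Sports); Mixed NE: p = 0.9286, q = 0.0714

Work:
Check pure NE:
(Theater, Theater): (13, 1) - no unilateral deviation beneficial
(Sports, Sports): (1, 13) - no unilateral deviation beneficial
Mixed NE: P1 plays Theater with p = 0.9286, P2 plays Theater with q = 0.0714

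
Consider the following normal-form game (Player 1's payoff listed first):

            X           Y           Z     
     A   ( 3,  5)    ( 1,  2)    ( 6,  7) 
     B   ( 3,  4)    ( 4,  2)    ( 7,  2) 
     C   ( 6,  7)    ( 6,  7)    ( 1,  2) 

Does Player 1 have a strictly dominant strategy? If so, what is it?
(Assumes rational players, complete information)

No strictly dominant strategy exists for Player 1

Work:
A strategy strictly dominates another if it gives a strictly higher payoff against every opponent action. Compare each pair of P1's strategies column-by-column:
  A vs B: [3 vs 3, 1 vs 4, 6 vs 7] → A does not strictly dominate B (column X: 3 ≤ 3)
  A vs C: [3 vs 6, 1 vs 6, 6 vs 1] → A does not strictly dominate C (column X: 3 ≤ 6)
  B vs A: [3 vs 3, 4 vs 1, 7 vs 6] → B does not strictly dominate A (column X: 3 ≤ 3)
  B vs C: [3 vs 6, 4 vs 6, 7 vs 1] → B does not strictly dominate C (column X: 3 ≤ 6)
  C vs A: [6 vs 3, 6 vs 1, 1 vs 6] → C does not strictly dominate A (column Z: 1 ≤ 6)
  C vs B: [6 vs 3, 6 vs 4, 1 vs 7] → C does not strictly dominate B (column Z: 1 ≤ 7)
No single strategy strictly dominates all others → no strictly dominant strategy.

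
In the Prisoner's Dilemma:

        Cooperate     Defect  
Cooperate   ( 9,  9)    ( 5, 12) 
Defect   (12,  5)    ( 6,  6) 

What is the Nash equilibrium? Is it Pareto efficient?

(Defect, Defect) is NE; not Pareto efficient

Work:
Defect dominates Cooperate for both players:
If P2 cooperates: Defect (12) > Cooperate (9)
If P2 defects: Defect (6) > Cooperate (5)
NE: (Defect, Defect) with payoff (6, 6)
But (Cooperate, Cooperate) = (9, 9) Pareto dominates (6, 6)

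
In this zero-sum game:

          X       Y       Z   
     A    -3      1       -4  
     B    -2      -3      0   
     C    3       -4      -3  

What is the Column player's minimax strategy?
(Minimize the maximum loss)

Column should play Z, value = 0

Work:
Column player minimizes Row's maximum payoff:
Column X: max payoff to Row = 3
Column Y: max payoff to Row = 1
Column Z: max payoff to Row = 0
Minimum is 0, achieved by column Z.
Minimax strategy: Z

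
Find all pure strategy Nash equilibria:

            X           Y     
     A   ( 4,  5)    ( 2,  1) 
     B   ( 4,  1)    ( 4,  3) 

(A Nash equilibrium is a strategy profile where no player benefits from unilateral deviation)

Nash equilibrium: (A, X), (B, Y)

Work:
Best responses:
  P1 vs X: payoffs [4, 4] → best response A/B (payoff 4)
  P1 vs Y: payoffs [2, 4] → best response B (payoff 4)
  P2 vs A: payoffs [5, 1] → best response X (payoff 5)
  P2 vs B: payoffs [1, 3] → best response Y (payoff 3)
Mutual best responses: (A,X), (B,Y) → Nash equilibria.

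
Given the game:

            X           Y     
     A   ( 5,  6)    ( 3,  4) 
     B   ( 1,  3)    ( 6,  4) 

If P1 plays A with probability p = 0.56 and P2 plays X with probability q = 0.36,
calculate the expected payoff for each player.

E[P1] = 3.9312, E[P2] = 4.2448

Work:
E[P1] = p·q·π₁(A,X) + p·(1-q)·π₁(A,Y) + (1-p)·q·π₁(B,X) + (1-p)·(1-q)·π₁(B,Y)
= 0.56·0.36·5 + 0.56·0.64·3 + 0.44·0.36·1 + 0.44·0.64·6
= 3.9312

E[P2] = 4.2448 (similar calculation)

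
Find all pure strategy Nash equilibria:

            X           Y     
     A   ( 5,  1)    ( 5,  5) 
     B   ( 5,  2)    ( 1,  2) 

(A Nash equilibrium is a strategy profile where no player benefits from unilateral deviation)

Nash equilibrium: (A, Y), (B, X)

Work:
Best responses:
  P1 vs X: payoffs [5, 5] → best response A/B (payoff 5)
  P1 vs Y: payoffs [5, 1] → best response A (payoff 5)
  P2 vs A: payoffs [1, 5] → best response Y (payoff 5)
  P2 vs B: payoffs [2, 2] → best response X/Y (payoff 2)
Mutual best responses: (A,Y), (B,X) → Nash equilibria.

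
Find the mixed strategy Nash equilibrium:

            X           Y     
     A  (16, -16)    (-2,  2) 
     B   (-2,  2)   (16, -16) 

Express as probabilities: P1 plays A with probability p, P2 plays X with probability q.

p = 0.5, q = 0.5

Work:
Find probabilities that make opponent indifferent:
P2 chooses q to make P1 indifferent between A and B
P1 chooses p to make P2 indifferent between X and Y
Mixed NE: P1 plays (A: 0.5, B: 0.5), P2 plays (X: 0.5, Y: 0.5)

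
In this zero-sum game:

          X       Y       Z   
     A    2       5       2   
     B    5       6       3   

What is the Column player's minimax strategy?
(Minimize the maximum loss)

Column should play Z, value = 3

Work:
Column player minimizes Row's maximum payoff:
Column X: max payoff to Row = 5
Column Y: max payoff to Row = 6
Column Z: max payoff to Row = 3
Minimum is 3, achieved by column Z.
Minimax strategy: Z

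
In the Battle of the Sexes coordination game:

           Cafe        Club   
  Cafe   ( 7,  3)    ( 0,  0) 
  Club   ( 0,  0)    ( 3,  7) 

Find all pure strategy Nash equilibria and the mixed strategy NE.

Pure NE: (Cafe, Cafe) and (Club, Club); Mixed NE: p = 0.7, q = 0.3

Work:
Check pure NE:
(Cafe, Cafe): (7, 3) - no unilateral deviation beneficial
(Club, Club): (3, 7) - no unilateral deviation beneficial
Mixed NE: P1 plays Cafe with p = 0.7, P2 plays Cafe with q = 0.3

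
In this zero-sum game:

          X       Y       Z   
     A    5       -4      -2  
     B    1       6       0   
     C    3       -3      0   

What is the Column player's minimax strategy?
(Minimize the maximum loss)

Column should play Z, value = 0

Work:
Column player minimizes Row's maximum payoff:
Column X: max payoff to Row = 5
Column Y: max payoff to Row = 6
Column Z: max payoff to Row = 0
Minimum is 0, achieved by column Z.
Minimax strategy: Z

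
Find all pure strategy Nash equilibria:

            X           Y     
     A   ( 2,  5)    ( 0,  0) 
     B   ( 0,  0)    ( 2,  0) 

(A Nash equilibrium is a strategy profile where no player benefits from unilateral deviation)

Nash equilibrium: (A, X), (B, Y)

Work:
Best responses:
  P1 vs X: payoffs [2, 0] → best response A (payoff 2)
  P1 vs Y: payoffs [0, 2] → best response B (payoff 2)
  P2 vs A: payoffs [5, 0] → best response X (payoff 5)
  P2 vs B: payoffs [0, 0] → best response X/Y (payoff 0)
Mutual best responses: (A,X), (B,Y) → Nash equilibria.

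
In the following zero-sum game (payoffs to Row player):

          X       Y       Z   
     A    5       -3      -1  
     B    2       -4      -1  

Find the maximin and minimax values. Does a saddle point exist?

Maximin = -3, Minimax = -3, Saddle: True

Work:
Row minimums: [-3, -4] → maximin = -3
Column maximums: [5, -3, -1] → minimax = -3
Saddle point exists! Game value = -3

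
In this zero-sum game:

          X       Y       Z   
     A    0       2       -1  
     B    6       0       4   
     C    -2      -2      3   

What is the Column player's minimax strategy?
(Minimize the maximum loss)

Column should play Y, value = 2

Work:
Column player minimizes Row's maximum payoff:
Column X: max payoff to Row = 6
Column Y: max payoff to Row = 2
Column Z: max payoff to Row = 4
Minimum is 2, achieved by column Y.
Minimax strategy: Y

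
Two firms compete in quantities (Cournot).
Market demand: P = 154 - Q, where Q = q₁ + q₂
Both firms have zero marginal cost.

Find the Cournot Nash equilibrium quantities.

q₁* = q₂* = 51.33; P* = 51.33

Work:
Profit: π_i = P·q_i = (a - q_i - q_j)·q_i
FOC: ∂π_i/∂q_i = a - 2q_i - q_j = 0
Reaction function: q_i = (154 - q_j)/2
Symmetry: q* = 154/3 = 51.33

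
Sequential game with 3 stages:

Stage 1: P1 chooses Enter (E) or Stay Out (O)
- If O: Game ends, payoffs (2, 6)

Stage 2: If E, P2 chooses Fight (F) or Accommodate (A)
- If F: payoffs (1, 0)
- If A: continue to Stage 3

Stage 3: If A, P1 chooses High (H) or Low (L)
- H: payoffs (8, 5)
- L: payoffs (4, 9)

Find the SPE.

SPE: (E, A, H); Outcome (8, 5)

Work:
Stage 3: P1 chooses H (8 vs 4)
Stage 2: P2: F->0, A->5 (anticipating H). Choose A
Stage 1: P1: O->2, E->8 (anticipating A, H). Choose E
SPE path: E -> A -> H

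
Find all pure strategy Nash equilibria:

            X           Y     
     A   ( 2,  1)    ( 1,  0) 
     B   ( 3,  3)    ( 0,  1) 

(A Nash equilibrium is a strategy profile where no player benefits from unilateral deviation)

Nash equilibrium: (B, X)

Work:
Best responses:
  P1 vs X: payoffs [2, 3] → best response B (payoff 3)
  P1 vs Y: payoffs [1, 0] → best response A (payoff 1)
  P2 vs A: payoffs [1, 0] → best response X (payoff 1)
  P2 vs B: payoffs [3, 1] → best response X (payoff 3)
Mutual best responses: (B,X) → Nash equilibria.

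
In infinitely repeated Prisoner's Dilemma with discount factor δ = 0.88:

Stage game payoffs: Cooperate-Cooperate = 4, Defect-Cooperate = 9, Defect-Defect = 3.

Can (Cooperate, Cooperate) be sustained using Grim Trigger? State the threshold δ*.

δ* = 0.8333; since δ = 0.88 ≥ 0.8333, cooperation can be sustained

Work:
For Grim Trigger:
Cooperate forever: 4/(1-δ)
Defect then punished: 9 + 3·δ/(1-δ)
Need: 4/(1-δ) ≥ 9 + 3·δ/(1-δ)
Solving: δ ≥ (T-R)/(T-P) = (9-4)/(9-3) = 0.8333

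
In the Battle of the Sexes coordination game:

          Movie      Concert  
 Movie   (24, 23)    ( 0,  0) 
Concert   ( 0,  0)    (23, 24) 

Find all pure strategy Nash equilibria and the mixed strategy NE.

Pure NE: (Movie, Movie) and (Concert, Concert); Mixed NE: p = 0.5106, q = 0.4894

Work:
Check pure NE:
(Movie, Movie): (24, 23) - no unilateral deviation beneficial
(Concert, Concert): (23, 24) - no unilateral deviation beneficial
Mixed NE: P1 plays Movie with p = 0.5106, P2 plays Movie with q = 0.4894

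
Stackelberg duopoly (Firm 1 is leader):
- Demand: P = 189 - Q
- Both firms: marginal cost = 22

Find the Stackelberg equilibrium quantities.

q₁* (leader) = 83.5, q₂* (follower) = 41.75

Work:
Follower's reaction: q₂ = (a - c - q₁)/2
Leader substitutes: π₁ = q₁·(a - q₁ - (a-c-q₁)/2 - c)
FOC: q₁* = (189 - 22)/2 = 83.50
Then: q₂* = (189 - 22 - 83.5)/2 = 41.75
Leader has first-mover advantage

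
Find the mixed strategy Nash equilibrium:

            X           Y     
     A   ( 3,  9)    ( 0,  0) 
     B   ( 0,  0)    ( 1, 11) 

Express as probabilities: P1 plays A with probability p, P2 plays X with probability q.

p = 0.55, q = 0.25

Work:
Find probabilities that make opponent indifferent:
P2 chooses q to make P1 indifferent between A and B
P1 chooses p to make P2 indifferent between X and Y
Mixed NE: P1 plays (A: 0.55, B: 0.45), P2 plays (X: 0.25, Y: 0.75)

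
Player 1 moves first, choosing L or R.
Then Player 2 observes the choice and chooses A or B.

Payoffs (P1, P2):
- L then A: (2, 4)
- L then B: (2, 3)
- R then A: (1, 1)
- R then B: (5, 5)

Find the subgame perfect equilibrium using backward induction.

P1 plays R, P2 plays A after L and B after R; Payoff (5, 5)

Work:
Backward induction:
After L: P2 chooses A → P1 gets 2
After R: P2 chooses B → P1 gets 5
P1 chooses R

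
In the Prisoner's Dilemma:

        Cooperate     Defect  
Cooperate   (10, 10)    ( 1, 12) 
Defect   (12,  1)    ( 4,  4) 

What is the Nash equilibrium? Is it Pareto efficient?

(Defect, Defect) is NE; not Pareto efficient

Work:
Defect dominates Cooperate for both players:
If P2 cooperates: Defect (12) > Cooperate (10)
If P2 defects: Defect (4) > Cooperate (1)
NE: (Defect, Defect) with payoff (4, 4)
But (Cooperate, Cooperate) = (10, 10) Pareto dominates (4, 4)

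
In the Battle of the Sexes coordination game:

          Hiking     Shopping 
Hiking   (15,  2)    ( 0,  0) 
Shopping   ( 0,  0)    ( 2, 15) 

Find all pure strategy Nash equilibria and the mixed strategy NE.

Pure NE: (Hiking, Hiking) and (Shopping, Shopping); Mixed NE: p = 0.8824, q = 0.1176

Work:
Check pure NE:
(Hiking, Hiking): (15, 2) - no unilateral deviation beneficial
(Shopping, Shopping): (2, 15) - no unilateral deviation beneficial
Mixed NE: P1 plays Hiking with p = 0.8824, P2 plays Hiking with q = 0.1176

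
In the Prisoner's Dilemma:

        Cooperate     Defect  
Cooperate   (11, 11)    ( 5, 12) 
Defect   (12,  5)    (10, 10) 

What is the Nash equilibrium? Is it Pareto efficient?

(Defect, Defect) is NE; not Pareto efficient

Work:
Defect dominates Cooperate for both players:
If P2 cooperates: Defect (12) > Cooperate (11)
If P2 defects: Defect (10) > Cooperate (5)
NE: (Defect, Defect) with payoff (10, 10)
But (Cooperate, Cooperate) = (11, 11) Pareto dominates (10, 10)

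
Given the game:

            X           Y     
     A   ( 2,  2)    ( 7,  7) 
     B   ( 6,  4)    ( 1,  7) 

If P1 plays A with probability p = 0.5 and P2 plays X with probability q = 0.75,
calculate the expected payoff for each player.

E[P1] = 4.0, E[P2] = 4.0

Work:
E[P1] = p·q·π₁(A,X) + p·(1-q)·π₁(A,Y) + (1-p)·q·π₁(B,X) + (1-p)·(1-q)·π₁(B,Y)
= 0.5·0.75·2 + 0.5·0.25·7 + 0.5·0.75·6 + 0.5·0.25·1
= 4.0

E[P2] = 4.0 (similar calculation)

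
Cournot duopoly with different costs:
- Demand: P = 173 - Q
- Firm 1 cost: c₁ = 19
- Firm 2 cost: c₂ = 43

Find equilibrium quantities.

q₁* = 59.33, q₂* = 35.33

Work:
Reaction: q₁ = (173 - 19 - q₂)/2
Reaction: q₂ = (173 - 43 - q₁)/2
Solve simultaneously:
q₁* = (173 - 2×19 + 43)/3 = 59.33
q₂* = (173 - 2×43 + 19)/3 = 35.33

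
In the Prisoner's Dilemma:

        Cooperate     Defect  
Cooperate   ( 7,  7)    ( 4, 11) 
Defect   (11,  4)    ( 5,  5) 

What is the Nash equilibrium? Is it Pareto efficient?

(Defect, Defect) is NE; not Pareto efficient

Work:
Defect dominates Cooperate for both players:
If P2 cooperates: Defect (11) > Cooperate (7)
If P2 defects: Defect (5) > Cooperate (4)
NE: (Defect, Defect) with payoff (5, 5)
But (Cooperate, Cooperate) = (7, 7) Pareto dominates (5, 5)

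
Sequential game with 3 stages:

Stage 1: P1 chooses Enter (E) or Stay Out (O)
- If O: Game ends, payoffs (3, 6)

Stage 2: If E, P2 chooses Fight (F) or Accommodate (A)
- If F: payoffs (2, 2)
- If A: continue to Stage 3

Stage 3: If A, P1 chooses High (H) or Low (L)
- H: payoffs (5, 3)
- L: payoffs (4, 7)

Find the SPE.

SPE: (E, A, H); Outcome (5, 3)

Work:
Stage 3: P1 chooses H (5 vs 4)
Stage 2: P2: F->2, A->3 (anticipating H). Choose A
Stage 1: P1: O->3, E->5 (anticipating A, H). Choose E
SPE path: E -> A -> H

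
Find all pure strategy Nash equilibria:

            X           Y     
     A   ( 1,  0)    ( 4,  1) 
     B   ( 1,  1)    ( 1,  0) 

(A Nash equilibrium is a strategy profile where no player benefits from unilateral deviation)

Nash equilibrium: (A, Y), (B, X)

Work:
Best responses:
  P1 vs X: payoffs [1, 1] → best response A/B (payoff 1)
  P1 vs Y: payoffs [4, 1] → best response A (payoff 4)
  P2 vs A: payoffs [0, 1] → best response Y (payoff 1)
  P2 vs B: payoffs [1, 0] → best response X (payoff 1)
Mutual best responses: (A,Y), (B,X) → Nash equilibria.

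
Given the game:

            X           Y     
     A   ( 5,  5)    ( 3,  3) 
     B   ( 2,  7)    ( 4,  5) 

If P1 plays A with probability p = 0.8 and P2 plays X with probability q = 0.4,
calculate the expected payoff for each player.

E[P1] = 3.68, E[P2] = 4.2

Work:
E[P1] = p·q·π₁(A,X) + p·(1-q)·π₁(A,Y) + (1-p)·q·π₁(B,X) + (1-p)·(1-q)·π₁(B,Y)
= 0.8·0.4·5 + 0.8·0.6·3 + 0.2·0.4·2 + 0.2·0.6·4
= 3.68

E[P2] = 4.2 (similar calculation)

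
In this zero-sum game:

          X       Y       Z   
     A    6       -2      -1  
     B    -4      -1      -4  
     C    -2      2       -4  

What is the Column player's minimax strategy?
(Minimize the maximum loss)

Column should play Z, value = -1

Work:
Column player minimizes Row's maximum payoff:
Column X: max payoff to Row = 6
Column Y: max payoff to Row = 2
Column Z: max payoff to Row = -1
Minimum is -1, achieved by column Z.
Minimax strategy: Z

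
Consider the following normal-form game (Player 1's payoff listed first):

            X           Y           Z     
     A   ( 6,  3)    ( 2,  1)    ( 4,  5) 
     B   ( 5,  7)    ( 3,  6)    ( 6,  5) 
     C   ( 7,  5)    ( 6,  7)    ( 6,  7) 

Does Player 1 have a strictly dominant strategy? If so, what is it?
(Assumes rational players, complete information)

No strictly dominant strategy exists for Player 1

Work:
A strategy strictly dominates another if it gives a strictly higher payoff against every opponent action. Compare each pair of P1's strategies column-by-column:
  A vs B: [6 vs 5, 2 vs 3, 4 vs 6] → A does not strictly dominate B (column Y: 2 ≤ 3)
  A vs C: [6 vs 7, 2 vs 6, 4 vs 6] → A does not strictly dominate C (column X: 6 ≤ 7)
  B vs A: [5 vs 6, 3 vs 2, 6 vs 4] → B does not strictly dominate A (column X: 5 ≤ 6)
  B vs C: [5 vs 7, 3 vs 6, 6 vs 6] → B does not strictly dominate C (column X: 5 ≤ 7)
  C vs A: [7 vs 6, 6 vs 2, 6 vs 4] → C strictly dominates A
  C vs B: [7 vs 5, 6 vs 3, 6 vs 6] → C does not strictly dominate B (column Z: 6 ≤ 6)
No single strategy strictly dominates all others → no strictly dominant strategy.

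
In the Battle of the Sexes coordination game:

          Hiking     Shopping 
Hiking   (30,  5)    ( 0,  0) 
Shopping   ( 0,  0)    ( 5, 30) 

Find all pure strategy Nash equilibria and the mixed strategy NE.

Pure NE: (Hiking, Hiking) and (Shopping, Shopping); Mixed NE: p = 0.8571, q = 0.1429

Work:
Check pure NE:
(Hiking, Hiking): (30, 5) - no unilateral deviation beneficial
(Shopping, Shopping): (5, 30) - no unilateral deviation beneficial
Mixed NE: P1 plays Hiking with p = 0.8571, P2 plays Hiking with q = 0.1429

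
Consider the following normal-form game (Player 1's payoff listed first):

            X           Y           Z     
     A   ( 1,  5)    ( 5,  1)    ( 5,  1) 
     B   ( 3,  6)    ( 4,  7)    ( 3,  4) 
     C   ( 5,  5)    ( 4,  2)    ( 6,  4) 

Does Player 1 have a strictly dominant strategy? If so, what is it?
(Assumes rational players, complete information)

No strictly dominant strategy exists for Player 1

Work:
A strategy strictly dominates another if it gives a strictly higher payoff against every opponent action. Compare each pair of P1's strategies column-by-column:
  A vs B: [1 vs 3, 5 vs 4, 5 vs 3] → A does not strictly dominate B (column X: 1 ≤ 3)
  A vs C: [1 vs 5, 5 vs 4, 5 vs 6] → A does not strictly dominate C (column X: 1 ≤ 5)
  B vs A: [3 vs 1, 4 vs 5, 3 vs 5] → B does not strictly dominate A (column Y: 4 ≤ 5)
  B vs C: [3 vs 5, 4 vs 4, 3 vs 6] → B does not strictly dominate C (column X: 3 ≤ 5)
  C vs A: [5 vs 1, 4 vs 5, 6 vs 5] → C does not strictly dominate A (column Y: 4 ≤ 5)
  C vs B: [5 vs 3, 4 vs 4, 6 vs 3] → C does not strictly dominate B (column Y: 4 ≤ 4)
No single strategy strictly dominates all others → no strictly dominant strategy.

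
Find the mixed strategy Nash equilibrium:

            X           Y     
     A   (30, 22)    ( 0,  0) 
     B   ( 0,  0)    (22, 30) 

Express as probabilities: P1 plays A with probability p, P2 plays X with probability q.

p = 0.5769, q = 0.4231

Work:
Find probabilities that make opponent indifferent:
P2 chooses q to make P1 indifferent between A and B
P1 chooses p to make P2 indifferent between X and Y
Mixed NE: P1 plays (A: 0.5769, B: 0.4231), P2 plays (X: 0.4231, Y: 0.5769)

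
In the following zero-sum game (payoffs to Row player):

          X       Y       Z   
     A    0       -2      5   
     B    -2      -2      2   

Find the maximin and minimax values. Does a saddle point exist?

Maximin = -2, Minimax = -2, Saddle: True

Work:
Row minimums: [-2, -2] → maximin = -2
Column maximums: [0, -2, 5] → minimax = -2
Saddle point exists! Game value = -2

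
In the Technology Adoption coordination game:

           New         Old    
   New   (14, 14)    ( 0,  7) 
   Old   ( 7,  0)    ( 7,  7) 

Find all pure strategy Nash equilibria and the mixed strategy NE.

Pure NE: (New, New) and (Old, Old); Mixed NE: p = 0.5, q = 0.5

Work:
Check pure NE:
(New, New): (14, 14) - no unilateral deviation beneficial
(Old, Old): (7, 7) - no unilateral deviation beneficial
Mixed NE: P1 plays New with p = 0.5, P2 plays New with q = 0.5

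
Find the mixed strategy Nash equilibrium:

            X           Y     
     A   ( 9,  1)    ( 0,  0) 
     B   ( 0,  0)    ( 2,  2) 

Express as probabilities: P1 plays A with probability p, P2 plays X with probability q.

p = 0.6667, q = 0.1818

Work:
Find probabilities that make opponent indifferent:
P2 chooses q to make P1 indifferent between A and B
P1 chooses p to make P2 indifferent between X and Y
Mixed NE: P1 plays (A: 0.6667, B: 0.3333), P2 plays (X: 0.1818, Y: 0.8182)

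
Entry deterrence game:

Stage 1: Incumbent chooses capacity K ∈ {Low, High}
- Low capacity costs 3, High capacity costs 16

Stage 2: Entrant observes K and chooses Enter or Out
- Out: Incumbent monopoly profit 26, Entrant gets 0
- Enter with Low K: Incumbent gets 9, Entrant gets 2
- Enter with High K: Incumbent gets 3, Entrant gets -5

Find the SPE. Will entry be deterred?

SPE: (High, Enter|Low, Out|High); Entry deterred. Incumbent net profit = 10

Work:
After Low K: Entrant enters (2 > 0)
After High K: Entrant stays out (-5 < 0)
Incumbent: Low → 9−3=6, High → 26−16=10
Incumbent chooses High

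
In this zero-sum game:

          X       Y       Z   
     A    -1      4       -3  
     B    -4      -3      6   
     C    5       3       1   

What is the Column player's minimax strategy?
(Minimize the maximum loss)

Column should play Y, value = 4

Work:
Column player minimizes Row's maximum payoff:
Column X: max payoff to Row = 5
Column Y: max payoff to Row = 4
Column Z: max payoff to Row = 6
Minimum is 4, achieved by column Y.
Minimax strategy: Y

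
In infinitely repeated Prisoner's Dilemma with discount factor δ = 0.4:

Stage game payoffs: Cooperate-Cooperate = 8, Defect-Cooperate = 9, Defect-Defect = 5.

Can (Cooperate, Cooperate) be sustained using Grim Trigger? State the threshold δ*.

δ* = 0.25; since δ = 0.4 ≥ 0.25, cooperation can be sustained

Work:
For Grim Trigger:
Cooperate forever: 8/(1-δ)
Defect then punished: 9 + 5·δ/(1-δ)
Need: 8/(1-δ) ≥ 9 + 5·δ/(1-δ)
Solving: δ ≥ (T-R)/(T-P) = (9-8)/(9-5) = 0.25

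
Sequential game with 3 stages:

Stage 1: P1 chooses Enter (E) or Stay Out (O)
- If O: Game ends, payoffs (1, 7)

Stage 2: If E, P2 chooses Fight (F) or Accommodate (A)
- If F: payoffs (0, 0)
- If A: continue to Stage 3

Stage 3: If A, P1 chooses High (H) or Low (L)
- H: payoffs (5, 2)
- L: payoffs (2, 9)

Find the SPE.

SPE: (E, A, H); Outcome (5, 2)

Work:
Stage 3: P1 chooses H (5 vs 2)
Stage 2: P2: F->0, A->2 (anticipating H). Choose A
Stage 1: P1: O->1, E->5 (anticipating A, H). Choose E
SPE path: E -> A -> H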